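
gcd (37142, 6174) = 98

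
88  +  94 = 182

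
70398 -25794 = 44604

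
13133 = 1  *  13133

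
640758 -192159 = 448599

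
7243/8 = 905 + 3/8 = 905.38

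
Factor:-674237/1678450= - 2^( - 1 )*5^(-2)*17^2*2333^1*33569^( - 1 ) 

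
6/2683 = 6/2683 = 0.00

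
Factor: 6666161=43^1*155027^1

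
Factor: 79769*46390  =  2^1* 5^1*4639^1 * 79769^1 =3700483910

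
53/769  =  53/769 =0.07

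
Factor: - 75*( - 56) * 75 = 2^3*3^2*5^4*7^1 = 315000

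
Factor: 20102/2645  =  38/5 = 2^1 * 5^( - 1 ) *19^1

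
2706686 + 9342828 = 12049514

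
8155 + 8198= 16353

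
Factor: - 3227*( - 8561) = 27626347 = 7^2*461^1*1223^1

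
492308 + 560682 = 1052990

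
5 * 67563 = 337815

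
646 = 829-183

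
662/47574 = 331/23787 = 0.01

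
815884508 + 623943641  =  1439828149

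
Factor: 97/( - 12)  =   - 2^( - 2) * 3^( - 1)*97^1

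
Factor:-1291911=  - 3^1*499^1 *863^1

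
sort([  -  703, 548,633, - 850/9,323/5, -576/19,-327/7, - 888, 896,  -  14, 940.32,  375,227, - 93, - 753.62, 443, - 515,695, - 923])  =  [ - 923, - 888, - 753.62, -703, -515,- 850/9,-93, -327/7,- 576/19, - 14, 323/5,  227, 375, 443,548, 633, 695,896,  940.32 ]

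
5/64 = 5/64  =  0.08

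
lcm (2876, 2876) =2876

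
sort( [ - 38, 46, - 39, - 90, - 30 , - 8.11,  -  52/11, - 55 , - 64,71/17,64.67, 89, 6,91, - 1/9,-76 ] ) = [ - 90, - 76,-64, - 55 ,  -  39 ,-38, - 30, - 8.11, - 52/11, - 1/9,71/17,  6, 46,64.67, 89,  91 ]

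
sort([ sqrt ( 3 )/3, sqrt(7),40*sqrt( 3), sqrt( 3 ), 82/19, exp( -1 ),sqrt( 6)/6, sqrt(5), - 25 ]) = [ - 25, exp( - 1 ),sqrt( 6 )/6, sqrt(3) /3,sqrt( 3), sqrt( 5 ),sqrt( 7) , 82/19,  40*sqrt( 3) ] 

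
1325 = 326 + 999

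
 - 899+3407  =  2508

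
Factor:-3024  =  - 2^4*3^3 * 7^1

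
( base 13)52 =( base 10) 67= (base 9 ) 74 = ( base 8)103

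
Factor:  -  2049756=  - 2^2*3^1*170813^1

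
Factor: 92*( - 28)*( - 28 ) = 2^6*7^2*23^1 = 72128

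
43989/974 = 45 + 159/974 = 45.16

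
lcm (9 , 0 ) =0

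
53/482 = 53/482 = 0.11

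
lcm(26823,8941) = 26823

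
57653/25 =57653/25 = 2306.12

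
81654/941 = 81654/941 =86.77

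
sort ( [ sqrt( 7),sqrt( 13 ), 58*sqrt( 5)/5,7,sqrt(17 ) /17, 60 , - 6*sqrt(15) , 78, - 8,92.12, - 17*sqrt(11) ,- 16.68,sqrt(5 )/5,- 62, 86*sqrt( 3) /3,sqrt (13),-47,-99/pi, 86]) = [-62, - 17*sqrt(11), - 47, - 99/pi, - 6*sqrt( 15), - 16.68, - 8,sqrt( 17) /17, sqrt (5)/5,sqrt( 7), sqrt( 13 ),sqrt (13), 7 , 58*sqrt( 5) /5,86*sqrt(3) /3,60,78,86,92.12 ] 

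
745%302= 141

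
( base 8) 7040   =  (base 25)5jg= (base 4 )320200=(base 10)3616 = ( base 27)4PP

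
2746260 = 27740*99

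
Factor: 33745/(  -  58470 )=-2^(- 1) * 3^( - 1 )* 17^1*397^1*1949^( - 1) = - 6749/11694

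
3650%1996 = 1654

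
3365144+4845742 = 8210886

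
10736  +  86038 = 96774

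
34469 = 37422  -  2953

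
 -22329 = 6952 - 29281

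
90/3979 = 90/3979 = 0.02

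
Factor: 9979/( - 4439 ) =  - 17^1*23^( - 1)*193^( - 1)*587^1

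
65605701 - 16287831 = 49317870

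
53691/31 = 53691/31= 1731.97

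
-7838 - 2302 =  - 10140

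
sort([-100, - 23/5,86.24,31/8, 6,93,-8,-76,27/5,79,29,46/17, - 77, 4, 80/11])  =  [-100, - 77,- 76 , - 8, - 23/5, 46/17, 31/8,4,  27/5 , 6,80/11,29 , 79,86.24,  93]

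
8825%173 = 2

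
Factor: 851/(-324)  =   - 2^(-2)*3^( - 4) * 23^1*37^1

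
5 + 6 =11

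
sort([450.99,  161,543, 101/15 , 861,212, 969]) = [101/15, 161, 212, 450.99, 543, 861 , 969]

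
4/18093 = 4/18093 = 0.00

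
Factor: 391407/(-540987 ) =  -  19^( - 1 )*9491^( - 1)*130469^1  =  -  130469/180329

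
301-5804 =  - 5503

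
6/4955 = 6/4955= 0.00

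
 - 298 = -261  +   - 37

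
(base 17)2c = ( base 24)1M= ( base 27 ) 1j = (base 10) 46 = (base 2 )101110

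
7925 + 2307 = 10232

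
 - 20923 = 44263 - 65186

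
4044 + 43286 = 47330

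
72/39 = 1 + 11/13 = 1.85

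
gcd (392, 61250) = 98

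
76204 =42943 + 33261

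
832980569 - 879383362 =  - 46402793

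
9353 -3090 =6263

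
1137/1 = 1137  =  1137.00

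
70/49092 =35/24546 = 0.00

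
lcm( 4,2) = 4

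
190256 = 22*8648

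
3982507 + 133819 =4116326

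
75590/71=75590/71 =1064.65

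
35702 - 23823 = 11879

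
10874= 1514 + 9360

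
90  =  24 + 66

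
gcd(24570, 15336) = 54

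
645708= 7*92244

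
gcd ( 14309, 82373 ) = 1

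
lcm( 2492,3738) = 7476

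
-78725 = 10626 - 89351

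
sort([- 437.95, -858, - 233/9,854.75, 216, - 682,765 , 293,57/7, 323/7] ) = [-858,-682, - 437.95,-233/9, 57/7,323/7, 216,293,765, 854.75] 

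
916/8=229/2=114.50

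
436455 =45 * 9699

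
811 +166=977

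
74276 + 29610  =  103886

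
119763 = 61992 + 57771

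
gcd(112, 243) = 1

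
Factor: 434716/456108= 569/597 = 3^( - 1 )*199^ (  -  1 )*569^1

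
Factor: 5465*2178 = 2^1*3^2*5^1*11^2*1093^1 = 11902770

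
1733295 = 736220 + 997075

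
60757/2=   30378 + 1/2 = 30378.50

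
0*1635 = 0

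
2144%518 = 72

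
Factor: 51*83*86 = 2^1 * 3^1*17^1*43^1 *83^1 = 364038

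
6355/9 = 6355/9 = 706.11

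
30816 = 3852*8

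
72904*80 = 5832320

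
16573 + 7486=24059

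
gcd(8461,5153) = 1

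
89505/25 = 17901/5 = 3580.20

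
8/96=1/12 = 0.08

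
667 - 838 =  - 171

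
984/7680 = 41/320  =  0.13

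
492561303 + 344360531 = 836921834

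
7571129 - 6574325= 996804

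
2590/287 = 9+ 1/41 = 9.02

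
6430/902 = 3215/451  =  7.13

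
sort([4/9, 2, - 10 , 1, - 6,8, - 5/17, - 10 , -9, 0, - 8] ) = [ - 10, - 10, - 9 , - 8, - 6, - 5/17,  0, 4/9, 1, 2, 8]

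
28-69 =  - 41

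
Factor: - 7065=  -3^2*5^1* 157^1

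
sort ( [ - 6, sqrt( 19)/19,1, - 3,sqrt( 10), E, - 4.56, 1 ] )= [ - 6, - 4.56, - 3,sqrt(19)/19,1 , 1, E, sqrt(10 ) ]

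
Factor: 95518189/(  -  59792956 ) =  - 2^(- 2) *13^1*17^1*  79^1*5471^1*14948239^( - 1)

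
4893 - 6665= - 1772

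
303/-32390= - 1+32087/32390 = -0.01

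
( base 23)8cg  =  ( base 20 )B64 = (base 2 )1000110101100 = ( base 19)ca2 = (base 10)4524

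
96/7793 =96/7793  =  0.01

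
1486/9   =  165 + 1/9 = 165.11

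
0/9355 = 0 =0.00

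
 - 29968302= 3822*( - 7841)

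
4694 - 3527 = 1167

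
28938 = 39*742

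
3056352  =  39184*78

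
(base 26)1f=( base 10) 41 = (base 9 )45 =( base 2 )101001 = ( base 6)105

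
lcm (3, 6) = 6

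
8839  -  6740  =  2099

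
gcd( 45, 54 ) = 9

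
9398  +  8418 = 17816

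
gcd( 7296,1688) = 8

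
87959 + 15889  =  103848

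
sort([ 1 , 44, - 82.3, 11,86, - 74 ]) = [-82.3, - 74,1, 11, 44, 86] 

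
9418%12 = 10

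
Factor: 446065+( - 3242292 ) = -7^1 * 53^1*7537^1 =- 2796227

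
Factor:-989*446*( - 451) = 198933394 = 2^1*11^1 * 23^1*41^1*43^1*223^1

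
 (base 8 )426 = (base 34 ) 86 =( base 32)8M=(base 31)8U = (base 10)278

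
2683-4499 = - 1816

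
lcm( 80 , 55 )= 880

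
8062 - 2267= 5795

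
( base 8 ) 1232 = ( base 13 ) 3C3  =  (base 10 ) 666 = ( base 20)1D6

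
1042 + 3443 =4485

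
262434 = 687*382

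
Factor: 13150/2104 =2^( - 2 )*5^2 = 25/4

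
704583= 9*78287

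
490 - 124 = 366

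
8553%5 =3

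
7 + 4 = 11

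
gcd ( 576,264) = 24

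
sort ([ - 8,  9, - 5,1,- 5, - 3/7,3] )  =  [-8, - 5, - 5, - 3/7,1,  3,9] 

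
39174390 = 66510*589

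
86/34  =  43/17 = 2.53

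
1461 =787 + 674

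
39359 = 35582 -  - 3777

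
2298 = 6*383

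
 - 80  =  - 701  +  621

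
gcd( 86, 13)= 1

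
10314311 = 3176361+7137950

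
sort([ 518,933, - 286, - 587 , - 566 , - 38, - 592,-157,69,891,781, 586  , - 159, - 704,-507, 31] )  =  [ - 704,  -  592,  -  587, - 566,-507, - 286, - 159  , - 157, - 38,31, 69,518, 586, 781 , 891,  933]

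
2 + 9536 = 9538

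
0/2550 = 0 = 0.00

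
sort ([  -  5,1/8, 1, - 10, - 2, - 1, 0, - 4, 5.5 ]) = [-10,-5, - 4, - 2, - 1, 0, 1/8, 1,  5.5]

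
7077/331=7077/331= 21.38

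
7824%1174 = 780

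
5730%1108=190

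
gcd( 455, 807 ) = 1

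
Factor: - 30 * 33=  - 2^1* 3^2 * 5^1*11^1 = - 990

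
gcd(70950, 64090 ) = 10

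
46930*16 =750880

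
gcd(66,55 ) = 11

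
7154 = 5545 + 1609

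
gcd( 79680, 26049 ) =3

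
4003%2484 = 1519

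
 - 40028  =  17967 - 57995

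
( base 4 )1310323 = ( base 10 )7483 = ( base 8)16473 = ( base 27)A74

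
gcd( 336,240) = 48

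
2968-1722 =1246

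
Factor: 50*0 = 0^1 = 0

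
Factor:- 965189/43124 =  - 2^( - 2)*10781^( - 1)*965189^1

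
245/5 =49 = 49.00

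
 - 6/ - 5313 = 2/1771 = 0.00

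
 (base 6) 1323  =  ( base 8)523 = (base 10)339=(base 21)G3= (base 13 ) 201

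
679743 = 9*75527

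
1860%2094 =1860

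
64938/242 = 268 + 41/121 = 268.34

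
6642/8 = 830 + 1/4= 830.25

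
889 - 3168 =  - 2279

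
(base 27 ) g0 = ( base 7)1155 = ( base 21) KC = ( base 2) 110110000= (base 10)432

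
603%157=132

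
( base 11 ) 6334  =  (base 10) 8386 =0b10000011000010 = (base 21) j07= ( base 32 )862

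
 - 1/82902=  - 1 + 82901/82902 = - 0.00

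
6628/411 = 16  +  52/411 = 16.13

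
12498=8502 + 3996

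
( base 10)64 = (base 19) 37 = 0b1000000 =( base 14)48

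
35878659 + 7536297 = 43414956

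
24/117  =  8/39 = 0.21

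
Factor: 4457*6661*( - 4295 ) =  - 5^1* 859^1 *4457^1*6661^1 = - 127510290715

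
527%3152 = 527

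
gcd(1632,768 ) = 96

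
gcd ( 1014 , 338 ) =338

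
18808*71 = 1335368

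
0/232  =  0   =  0.00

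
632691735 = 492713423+139978312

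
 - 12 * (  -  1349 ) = 16188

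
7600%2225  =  925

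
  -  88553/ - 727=121 +586/727 = 121.81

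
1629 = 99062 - 97433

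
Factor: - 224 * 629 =-140896  =  - 2^5*7^1*17^1*37^1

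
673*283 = 190459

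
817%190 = 57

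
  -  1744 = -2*872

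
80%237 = 80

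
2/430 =1/215 = 0.00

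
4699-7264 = -2565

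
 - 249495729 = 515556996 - 765052725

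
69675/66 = 23225/22 = 1055.68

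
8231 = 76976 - 68745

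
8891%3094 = 2703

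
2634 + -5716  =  - 3082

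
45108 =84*537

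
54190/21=2580 + 10/21 = 2580.48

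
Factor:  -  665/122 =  - 2^( - 1)*5^1 * 7^1 * 19^1*61^(  -  1)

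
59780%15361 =13697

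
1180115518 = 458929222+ 721186296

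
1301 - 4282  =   - 2981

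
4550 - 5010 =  - 460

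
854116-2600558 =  - 1746442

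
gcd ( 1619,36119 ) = 1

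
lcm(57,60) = 1140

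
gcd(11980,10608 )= 4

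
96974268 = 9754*9942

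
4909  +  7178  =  12087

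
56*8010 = 448560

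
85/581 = 85/581 = 0.15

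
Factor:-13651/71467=-17^1 * 89^( -1 ) = - 17/89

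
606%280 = 46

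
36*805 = 28980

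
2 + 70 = 72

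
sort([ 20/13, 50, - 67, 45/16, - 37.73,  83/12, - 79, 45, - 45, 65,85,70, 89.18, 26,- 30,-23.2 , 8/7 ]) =[ - 79, - 67, - 45,-37.73, - 30, - 23.2,8/7  ,  20/13, 45/16, 83/12, 26, 45,50,65 , 70, 85, 89.18]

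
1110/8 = 555/4  =  138.75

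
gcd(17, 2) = 1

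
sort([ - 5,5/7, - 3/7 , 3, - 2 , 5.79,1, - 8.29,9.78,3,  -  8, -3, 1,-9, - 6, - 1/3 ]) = [ - 9, - 8.29, - 8, - 6, - 5,-3,  -  2,-3/7, - 1/3, 5/7,1, 1, 3, 3, 5.79, 9.78] 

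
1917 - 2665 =  -  748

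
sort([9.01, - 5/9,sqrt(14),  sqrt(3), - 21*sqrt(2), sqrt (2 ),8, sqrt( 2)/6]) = [  -  21*sqrt(2), - 5/9, sqrt(2)/6, sqrt(2),sqrt( 3 ),sqrt(14), 8, 9.01]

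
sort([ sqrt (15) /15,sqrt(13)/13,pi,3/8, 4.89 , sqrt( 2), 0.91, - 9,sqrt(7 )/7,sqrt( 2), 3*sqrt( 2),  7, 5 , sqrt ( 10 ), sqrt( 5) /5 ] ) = [-9,sqrt( 15 )/15, sqrt (13)/13 , 3/8, sqrt( 7)/7, sqrt(5)/5,0.91, sqrt(  2), sqrt(2), pi, sqrt(10 ), 3*sqrt(2), 4.89,5,7] 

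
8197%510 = 37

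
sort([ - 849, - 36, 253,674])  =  [ - 849, - 36, 253,674]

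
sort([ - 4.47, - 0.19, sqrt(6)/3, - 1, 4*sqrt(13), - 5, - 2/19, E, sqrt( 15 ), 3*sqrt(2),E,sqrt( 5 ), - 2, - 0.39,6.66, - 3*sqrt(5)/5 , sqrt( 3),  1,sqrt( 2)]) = [ - 5, - 4.47, - 2, - 3*sqrt( 5) /5,-1, - 0.39,-0.19, - 2/19,sqrt( 6 )/3,1,  sqrt(2),sqrt ( 3)  ,  sqrt( 5 ),E, E,sqrt( 15),3 *sqrt( 2),6.66,4 * sqrt( 13)] 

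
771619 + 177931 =949550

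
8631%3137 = 2357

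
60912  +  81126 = 142038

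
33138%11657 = 9824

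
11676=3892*3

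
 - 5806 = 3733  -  9539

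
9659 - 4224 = 5435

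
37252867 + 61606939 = 98859806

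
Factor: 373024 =2^5*11657^1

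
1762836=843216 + 919620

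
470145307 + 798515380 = 1268660687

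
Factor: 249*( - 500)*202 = -25149000  =  - 2^3*3^1*5^3 * 83^1*101^1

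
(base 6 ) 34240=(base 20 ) C28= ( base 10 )4848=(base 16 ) 12F0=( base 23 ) 93I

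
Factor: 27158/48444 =2^( - 1 )*3^(-1 )*11^( - 1)*37^1 = 37/66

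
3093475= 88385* 35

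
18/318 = 3/53 = 0.06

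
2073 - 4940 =  -  2867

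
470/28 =235/14 = 16.79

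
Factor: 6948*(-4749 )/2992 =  - 8249013/748 = -2^( - 2 )*3^3*11^( - 1 )*17^( - 1 )*193^1*1583^1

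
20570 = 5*4114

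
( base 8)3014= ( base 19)459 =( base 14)7c8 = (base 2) 11000001100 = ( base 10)1548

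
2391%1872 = 519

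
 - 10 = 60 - 70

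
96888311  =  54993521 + 41894790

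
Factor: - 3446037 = - 3^3*7^1*18233^1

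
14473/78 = 14473/78 =185.55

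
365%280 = 85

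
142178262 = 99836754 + 42341508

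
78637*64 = 5032768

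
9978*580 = 5787240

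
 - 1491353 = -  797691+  - 693662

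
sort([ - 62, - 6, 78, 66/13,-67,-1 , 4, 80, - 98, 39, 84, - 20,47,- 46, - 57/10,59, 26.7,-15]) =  [ - 98 , -67,-62,  -  46, - 20,  -  15,-6, - 57/10,- 1,  4, 66/13, 26.7, 39,47,59, 78 , 80,  84]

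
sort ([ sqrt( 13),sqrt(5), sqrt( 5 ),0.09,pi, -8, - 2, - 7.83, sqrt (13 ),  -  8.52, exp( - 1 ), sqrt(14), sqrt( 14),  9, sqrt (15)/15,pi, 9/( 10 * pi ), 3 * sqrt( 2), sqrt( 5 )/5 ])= [ - 8.52, - 8 , - 7.83, - 2,0.09, sqrt( 15 )/15, 9/( 10*pi), exp( - 1),sqrt( 5 )/5 , sqrt ( 5 ),  sqrt ( 5 ), pi, pi,sqrt( 13 ), sqrt( 13 ), sqrt( 14 ), sqrt(14 ), 3*sqrt(2),9 ] 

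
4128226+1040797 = 5169023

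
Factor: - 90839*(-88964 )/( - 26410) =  - 212668442/695=- 2^1*5^( - 1 )*7^1*23^1*139^( - 1)*683^1*967^1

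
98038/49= 98038/49 = 2000.78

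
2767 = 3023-256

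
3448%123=4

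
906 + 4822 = 5728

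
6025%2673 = 679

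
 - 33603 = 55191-88794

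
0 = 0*45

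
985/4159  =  985/4159 = 0.24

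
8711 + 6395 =15106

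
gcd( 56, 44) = 4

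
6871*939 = 6451869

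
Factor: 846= 2^1*3^2*47^1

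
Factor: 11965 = 5^1*2393^1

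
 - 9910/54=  - 184 + 13/27 = - 183.52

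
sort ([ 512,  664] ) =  [ 512,664]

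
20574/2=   10287 = 10287.00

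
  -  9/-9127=9/9127 = 0.00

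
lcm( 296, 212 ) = 15688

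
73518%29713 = 14092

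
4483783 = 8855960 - 4372177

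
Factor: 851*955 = 5^1*23^1*37^1*191^1  =  812705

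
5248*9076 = 47630848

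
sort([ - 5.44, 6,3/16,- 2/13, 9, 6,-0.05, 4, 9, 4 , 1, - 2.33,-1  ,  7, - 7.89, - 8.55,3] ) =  [-8.55, - 7.89, - 5.44, - 2.33,- 1 , - 2/13, - 0.05,3/16, 1, 3 , 4, 4,6,6 , 7, 9,9 ]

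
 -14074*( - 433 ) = 6094042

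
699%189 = 132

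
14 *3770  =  52780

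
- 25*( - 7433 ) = 185825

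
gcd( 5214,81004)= 22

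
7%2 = 1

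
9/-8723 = -1 + 8714/8723 = - 0.00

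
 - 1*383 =-383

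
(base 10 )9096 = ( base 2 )10001110001000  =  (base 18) 1a16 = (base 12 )5320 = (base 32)8s8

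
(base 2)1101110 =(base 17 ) 68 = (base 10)110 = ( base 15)75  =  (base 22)50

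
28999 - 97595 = -68596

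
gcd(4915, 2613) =1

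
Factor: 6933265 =5^1*569^1*2437^1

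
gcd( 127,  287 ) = 1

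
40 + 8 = 48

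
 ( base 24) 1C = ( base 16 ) 24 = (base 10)36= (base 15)26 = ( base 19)1H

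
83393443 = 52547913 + 30845530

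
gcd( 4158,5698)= 154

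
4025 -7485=-3460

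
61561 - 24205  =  37356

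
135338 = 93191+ 42147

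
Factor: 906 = 2^1*3^1 *151^1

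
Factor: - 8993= - 17^1 * 23^2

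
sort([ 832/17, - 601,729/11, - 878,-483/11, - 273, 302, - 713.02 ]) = [ - 878, - 713.02 ,-601, - 273,-483/11,  832/17,729/11,302 ] 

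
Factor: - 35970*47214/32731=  - 1698287580/32731 = - 2^2*3^3*5^1*11^1*43^1*61^1*71^( - 1 )*109^1 * 461^ (  -  1)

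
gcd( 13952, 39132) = 4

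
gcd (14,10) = 2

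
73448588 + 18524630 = 91973218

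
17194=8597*2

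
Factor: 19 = 19^1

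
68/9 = 68/9  =  7.56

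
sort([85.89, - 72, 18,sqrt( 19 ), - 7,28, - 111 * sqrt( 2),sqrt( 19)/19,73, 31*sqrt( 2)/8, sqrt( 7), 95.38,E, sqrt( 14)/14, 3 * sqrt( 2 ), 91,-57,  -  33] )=[  -  111* sqrt(2), - 72, - 57,-33, - 7, sqrt( 19 ) /19,sqrt( 14)/14, sqrt (7 ),E, 3*sqrt( 2),sqrt(19),31*sqrt( 2)/8,  18, 28,73, 85.89, 91,95.38 ] 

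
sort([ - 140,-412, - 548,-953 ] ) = [ - 953, - 548, - 412, - 140 ]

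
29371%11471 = 6429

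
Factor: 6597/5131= 3^2*7^( - 1) = 9/7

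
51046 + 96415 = 147461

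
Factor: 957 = 3^1*11^1*29^1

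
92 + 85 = 177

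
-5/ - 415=1/83 = 0.01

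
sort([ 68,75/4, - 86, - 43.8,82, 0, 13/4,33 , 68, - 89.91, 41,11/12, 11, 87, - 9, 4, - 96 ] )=[ - 96, - 89.91,-86, - 43.8, - 9,0,  11/12, 13/4,  4,  11, 75/4,  33,41, 68, 68, 82 , 87] 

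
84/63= 4/3 = 1.33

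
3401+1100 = 4501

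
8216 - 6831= 1385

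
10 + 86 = 96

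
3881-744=3137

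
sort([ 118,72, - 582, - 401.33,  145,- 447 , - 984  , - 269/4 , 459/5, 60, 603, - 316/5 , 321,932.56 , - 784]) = [ - 984, - 784, -582, - 447, - 401.33 , - 269/4,-316/5, 60,72, 459/5,118, 145,321, 603,  932.56 ] 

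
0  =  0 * 67691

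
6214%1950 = 364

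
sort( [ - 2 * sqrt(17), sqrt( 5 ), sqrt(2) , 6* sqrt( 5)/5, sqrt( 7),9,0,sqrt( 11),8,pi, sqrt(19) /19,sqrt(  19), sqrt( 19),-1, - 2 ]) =[ - 2*sqrt(17 ), - 2, - 1, 0, sqrt(19 ) /19, sqrt( 2), sqrt( 5), sqrt ( 7 ),6 *sqrt( 5)/5,pi,sqrt(11), sqrt(19),sqrt(19 ),8, 9 ] 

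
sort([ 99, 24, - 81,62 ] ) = [ - 81, 24, 62 , 99] 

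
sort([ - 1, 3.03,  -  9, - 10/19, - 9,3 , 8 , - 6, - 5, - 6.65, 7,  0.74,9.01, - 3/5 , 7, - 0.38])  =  [-9,-9, - 6.65, - 6, - 5 ,  -  1 , - 3/5,  -  10/19, - 0.38,0.74, 3,3.03, 7,  7,8,9.01]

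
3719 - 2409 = 1310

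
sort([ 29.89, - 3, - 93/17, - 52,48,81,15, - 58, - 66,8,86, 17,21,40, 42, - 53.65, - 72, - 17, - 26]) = [ - 72, - 66, - 58, - 53.65, - 52, - 26, - 17, - 93/17, - 3, 8, 15, 17,21,  29.89, 40,42,48,81,  86]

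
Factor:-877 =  - 877^1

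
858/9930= 143/1655 =0.09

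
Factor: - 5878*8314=-2^2*2939^1 *4157^1 =- 48869692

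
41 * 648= 26568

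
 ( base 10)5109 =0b1001111110101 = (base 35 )45Y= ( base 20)CF9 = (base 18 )FDF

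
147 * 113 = 16611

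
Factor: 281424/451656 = 2^1*3^( - 3) *11^1*13^1 * 17^( - 1) = 286/459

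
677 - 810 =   -  133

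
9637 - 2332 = 7305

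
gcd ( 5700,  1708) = 4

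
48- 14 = 34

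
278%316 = 278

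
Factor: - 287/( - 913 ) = 7^1 * 11^(-1 )*41^1 * 83^( -1 )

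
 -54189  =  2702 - 56891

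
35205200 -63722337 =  - 28517137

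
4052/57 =71 + 5/57 = 71.09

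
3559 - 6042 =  - 2483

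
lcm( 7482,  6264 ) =269352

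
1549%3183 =1549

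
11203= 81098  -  69895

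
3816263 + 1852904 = 5669167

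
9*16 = 144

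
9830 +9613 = 19443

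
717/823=717/823 = 0.87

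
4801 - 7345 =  - 2544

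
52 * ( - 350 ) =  - 18200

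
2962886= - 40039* ( - 74 ) 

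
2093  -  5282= - 3189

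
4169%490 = 249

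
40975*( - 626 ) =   -  25650350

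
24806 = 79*314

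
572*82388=47125936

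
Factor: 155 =5^1*31^1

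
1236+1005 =2241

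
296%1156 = 296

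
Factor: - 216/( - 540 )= 2/5 = 2^1*5^( - 1)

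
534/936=89/156 = 0.57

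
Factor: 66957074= 2^1 * 1549^1 * 21613^1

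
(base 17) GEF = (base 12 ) 29a5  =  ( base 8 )11415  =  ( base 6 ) 34325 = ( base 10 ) 4877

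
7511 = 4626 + 2885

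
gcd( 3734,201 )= 1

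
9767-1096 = 8671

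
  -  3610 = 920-4530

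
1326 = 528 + 798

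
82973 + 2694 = 85667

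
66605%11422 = 9495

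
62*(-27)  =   - 1674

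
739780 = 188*3935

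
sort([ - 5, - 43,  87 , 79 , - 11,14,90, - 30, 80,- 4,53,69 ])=[ - 43 , - 30,  -  11, - 5, - 4,14,53 , 69,79, 80, 87,90] 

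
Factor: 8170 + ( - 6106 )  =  2064  =  2^4*3^1*43^1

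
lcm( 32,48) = 96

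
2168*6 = 13008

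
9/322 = 9/322 = 0.03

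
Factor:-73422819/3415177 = - 3^2 * 31^(  -  1) * 41^( - 1) * 241^1 * 2687^( - 1 )*33851^1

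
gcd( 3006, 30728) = 334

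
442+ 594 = 1036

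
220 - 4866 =-4646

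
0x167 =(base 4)11213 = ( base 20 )hj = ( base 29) cb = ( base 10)359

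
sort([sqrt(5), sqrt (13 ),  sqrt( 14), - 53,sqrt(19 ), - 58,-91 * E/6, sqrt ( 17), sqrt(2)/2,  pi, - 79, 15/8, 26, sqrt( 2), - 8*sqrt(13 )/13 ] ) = [ - 79, - 58,-53,-91*E/6,-8*sqrt(13 ) /13, sqrt(2)/2, sqrt(2 ),  15/8,sqrt( 5),pi, sqrt(13), sqrt(14), sqrt(17),sqrt(19) , 26] 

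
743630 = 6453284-5709654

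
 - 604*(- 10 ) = 6040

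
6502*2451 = 15936402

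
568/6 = 94 +2/3 =94.67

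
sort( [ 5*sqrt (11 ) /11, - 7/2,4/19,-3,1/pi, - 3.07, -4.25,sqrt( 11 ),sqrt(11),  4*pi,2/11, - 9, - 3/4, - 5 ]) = [ - 9,-5, - 4.25,- 7/2,-3.07, - 3, - 3/4, 2/11,4/19, 1/pi,5 *sqrt (11) /11, sqrt(11 ),sqrt (11),4*pi]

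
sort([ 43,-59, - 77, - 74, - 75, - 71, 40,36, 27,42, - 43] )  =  [ - 77, - 75, - 74, - 71,-59, - 43, 27, 36,40, 42,43]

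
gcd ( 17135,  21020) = 5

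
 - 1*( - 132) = 132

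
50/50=1= 1.00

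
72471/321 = 24157/107=225.77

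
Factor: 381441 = 3^1*53^1*2399^1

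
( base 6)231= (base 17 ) 56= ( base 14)67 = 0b1011011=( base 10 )91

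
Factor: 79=79^1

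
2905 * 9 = 26145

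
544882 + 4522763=5067645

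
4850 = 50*97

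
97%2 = 1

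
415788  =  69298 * 6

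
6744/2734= 2 + 638/1367 = 2.47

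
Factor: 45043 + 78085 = 123128 = 2^3 * 15391^1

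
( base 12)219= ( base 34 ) 93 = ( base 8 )465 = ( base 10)309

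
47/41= 47/41 = 1.15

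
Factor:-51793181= - 11^1*457^1*10303^1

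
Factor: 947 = 947^1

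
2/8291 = 2/8291 = 0.00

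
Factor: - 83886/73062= - 31/27 = -3^(-3)*31^1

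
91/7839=7/603 = 0.01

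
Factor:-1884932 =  - 2^2*7^2*59^1 * 163^1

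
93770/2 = 46885 = 46885.00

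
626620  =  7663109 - 7036489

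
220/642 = 110/321 = 0.34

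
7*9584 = 67088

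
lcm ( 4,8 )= 8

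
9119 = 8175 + 944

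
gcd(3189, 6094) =1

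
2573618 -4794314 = -2220696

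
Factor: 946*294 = 278124=2^2 * 3^1 * 7^2 *11^1 * 43^1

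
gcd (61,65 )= 1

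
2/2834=1/1417 =0.00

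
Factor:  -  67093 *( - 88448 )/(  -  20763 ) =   -  5934241664/20763 = -  2^7*3^ ( - 3 )  *  13^2*397^1*691^1*769^(  -  1)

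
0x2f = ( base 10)47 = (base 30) 1H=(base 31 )1G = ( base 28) 1j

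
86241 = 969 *89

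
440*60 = 26400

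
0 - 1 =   -  1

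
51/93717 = 17/31239 = 0.00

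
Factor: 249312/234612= 2^3*3^(-1 )* 7^(-1 )*19^( - 1)*53^1 = 424/399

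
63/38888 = 63/38888 = 0.00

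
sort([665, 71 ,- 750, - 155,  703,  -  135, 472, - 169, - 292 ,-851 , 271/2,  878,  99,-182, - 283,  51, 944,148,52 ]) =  [-851,-750,  -  292, - 283,-182,-169,-155, - 135, 51, 52 , 71,99, 271/2,148 , 472 , 665, 703, 878, 944 ] 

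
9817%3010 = 787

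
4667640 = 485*9624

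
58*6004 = 348232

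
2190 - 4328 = - 2138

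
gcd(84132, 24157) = 1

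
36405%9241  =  8682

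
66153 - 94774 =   -  28621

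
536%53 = 6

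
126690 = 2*63345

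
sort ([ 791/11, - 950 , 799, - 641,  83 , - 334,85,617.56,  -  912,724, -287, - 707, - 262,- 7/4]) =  [ - 950, - 912, - 707, - 641,-334, - 287, - 262,-7/4,791/11, 83,85, 617.56, 724,799]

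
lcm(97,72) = 6984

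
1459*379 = 552961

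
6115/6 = 1019 + 1/6 = 1019.17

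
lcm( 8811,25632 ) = 281952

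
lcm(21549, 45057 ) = 495627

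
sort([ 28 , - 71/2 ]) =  [ - 71/2, 28 ]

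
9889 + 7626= 17515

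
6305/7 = 900+5/7 = 900.71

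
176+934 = 1110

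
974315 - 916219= 58096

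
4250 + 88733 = 92983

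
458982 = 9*50998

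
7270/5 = 1454 = 1454.00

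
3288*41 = 134808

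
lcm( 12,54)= 108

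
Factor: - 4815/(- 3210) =3/2=2^(- 1 )*3^1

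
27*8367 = 225909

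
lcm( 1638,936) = 6552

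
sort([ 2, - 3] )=[ - 3, 2]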